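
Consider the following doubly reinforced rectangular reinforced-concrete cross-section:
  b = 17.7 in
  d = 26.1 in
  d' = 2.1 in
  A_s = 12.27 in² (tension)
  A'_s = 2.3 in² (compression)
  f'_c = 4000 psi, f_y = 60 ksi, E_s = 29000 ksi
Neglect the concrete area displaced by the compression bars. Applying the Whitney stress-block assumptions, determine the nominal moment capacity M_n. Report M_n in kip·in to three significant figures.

M_n ≈ 16000 kip·in

Assume both steels yield.
a = (A_s − A'_s) f_y/(0.85 f'_c b) = (12.27 − 2.3) × 60/(0.85 × 4 × 17.7) = 9.940 in.
c = a/β₁ = 9.940/0.85 = 11.694 in; ε'_s = 0.003(c − d')/c = 0.0025 ≥ ε_y = 0.0021, so the compression steel yields.
M_n = (A_s − A'_s) f_y (d − a/2) + A'_s f_y (d − d') = 598.2 × (26.1 − 4.97) + 138 × (26.1 − 2.1) = 12640.0 + 3312.0 = 15952.0 kip·in.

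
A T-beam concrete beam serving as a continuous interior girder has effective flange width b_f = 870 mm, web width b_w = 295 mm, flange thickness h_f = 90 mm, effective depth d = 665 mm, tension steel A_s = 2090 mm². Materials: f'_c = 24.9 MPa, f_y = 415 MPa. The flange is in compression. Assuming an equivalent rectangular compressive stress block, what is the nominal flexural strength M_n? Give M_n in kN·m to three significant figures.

M_n ≈ 556 kN·m

Tension: T = A_s f_y = 2090 × 415 = 867350 N.
Try a within the flange: a = T/(0.85 f'_c b_f) = 867350/(0.85 × 24.9 × 870) = 47.10 mm.
Since a = 47.10 ≤ h_f = 90 mm, the stress block lies entirely in the flange; analyse as a rectangular beam of width b_f.
M_n = T(d − a/2) = 867350 × (665 − 23.55) = 556.36 × 10⁶ N·mm.
M_n = 556.36 kN·m.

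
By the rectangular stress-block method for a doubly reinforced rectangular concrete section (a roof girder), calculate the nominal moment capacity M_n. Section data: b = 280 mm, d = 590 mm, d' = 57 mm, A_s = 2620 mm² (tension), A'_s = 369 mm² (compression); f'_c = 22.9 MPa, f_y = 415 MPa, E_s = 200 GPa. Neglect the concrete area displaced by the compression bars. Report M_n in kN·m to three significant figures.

Assume both tension and compression steel yield.
Net tension couple steel: A_s − A'_s = 2251 mm².
a = (A_s − A'_s) f_y / (0.85 f'_c b) = 934165/(0.85 × 22.9 × 280) = 171.40 mm.
c = a/β₁ = 171.40/0.85 = 201.65 mm; ε'_s = 0.003(c − d')/c = 0.0022 ≥ f_y/E_s = 0.0021, so compression steel does yield.
M_n = (A_s − A'_s) f_y (d − a/2) + A'_s f_y (d − d') = [934165 × (590 − 85.7) + 153135 × (590 − 57)] × 10⁻⁶ = 471.10 + 81.62 = 552.72 kN·m.

M_n ≈ 553 kN·m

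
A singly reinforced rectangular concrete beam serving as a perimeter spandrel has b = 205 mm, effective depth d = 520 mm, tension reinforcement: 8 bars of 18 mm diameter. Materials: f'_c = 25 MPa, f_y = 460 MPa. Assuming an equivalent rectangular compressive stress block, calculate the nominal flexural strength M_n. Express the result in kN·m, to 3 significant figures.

M_n ≈ 386 kN·m

A_s = 8 × 254 = 2032 mm².
T = A_s f_y = 2032 × 460 = 934720 N = 934.72 kN.
From C = T: a = T/(0.85 f'_c b) = 934720/(0.85 × 25 × 205) = 214.57 mm.
M_n = T(d − a/2) = 934.72 kN × (520 − 107.285) mm = 385.77 kN·m.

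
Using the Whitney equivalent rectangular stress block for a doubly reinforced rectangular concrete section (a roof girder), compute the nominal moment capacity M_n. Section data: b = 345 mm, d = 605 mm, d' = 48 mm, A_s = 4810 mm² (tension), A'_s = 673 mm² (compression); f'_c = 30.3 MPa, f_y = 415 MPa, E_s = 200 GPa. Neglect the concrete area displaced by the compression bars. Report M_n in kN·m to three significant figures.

Assume both tension and compression steel yield.
Net tension couple steel: A_s − A'_s = 4137 mm².
a = (A_s − A'_s) f_y / (0.85 f'_c b) = 1716855/(0.85 × 30.3 × 345) = 193.22 mm.
c = a/β₁ = 193.22/0.834 = 231.68 mm; ε'_s = 0.003(c − d')/c = 0.0024 ≥ f_y/E_s = 0.0021, so compression steel does yield.
M_n = (A_s − A'_s) f_y (d − a/2) + A'_s f_y (d − d') = [1716855 × (605 − 96.61) + 279295 × (605 − 48)] × 10⁻⁶ = 872.83 + 155.57 = 1028.40 kN·m.

M_n ≈ 1030 kN·m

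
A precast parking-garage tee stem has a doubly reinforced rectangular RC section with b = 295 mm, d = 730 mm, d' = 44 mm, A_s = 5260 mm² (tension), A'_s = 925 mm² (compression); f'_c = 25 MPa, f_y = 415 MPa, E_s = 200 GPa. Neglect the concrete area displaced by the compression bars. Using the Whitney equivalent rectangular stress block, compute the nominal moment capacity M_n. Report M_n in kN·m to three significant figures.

M_n ≈ 1320 kN·m

Assume both tension and compression steel yield.
Net tension couple steel: A_s − A'_s = 4335 mm².
a = (A_s − A'_s) f_y / (0.85 f'_c b) = 1799025/(0.85 × 25 × 295) = 286.98 mm.
c = a/β₁ = 286.98/0.85 = 337.62 mm; ε'_s = 0.003(c − d')/c = 0.0026 ≥ f_y/E_s = 0.0021, so compression steel does yield.
M_n = (A_s − A'_s) f_y (d − a/2) + A'_s f_y (d − d') = [1799025 × (730 − 143.49) + 383875 × (730 − 44)] × 10⁻⁶ = 1055.15 + 263.34 = 1318.49 kN·m.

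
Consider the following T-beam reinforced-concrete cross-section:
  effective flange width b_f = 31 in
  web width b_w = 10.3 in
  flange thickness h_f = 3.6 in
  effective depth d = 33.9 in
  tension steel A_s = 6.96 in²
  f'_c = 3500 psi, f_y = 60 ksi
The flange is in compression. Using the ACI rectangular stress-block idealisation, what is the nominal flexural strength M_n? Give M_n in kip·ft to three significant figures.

Tension: T = A_s f_y = 6.96 × 60 = 417.6 kips.
Try a within the flange: a = T/(0.85 f'_c b_f) = 417.6/(0.85 × 3.5 × 31) = 4.528 in.
a = 4.528 > h_f = 3.6 in: the block extends into the web. Split into flange-overhang and web parts.
C_f = 0.85 f'_c (b_f − b_w) h_f = 0.85 × 3.5 × (31 − 10.3) × 3.6 = 221.7 kips.
Remaining web compression depth: a_w = (T − C_f)/(0.85 f'_c b_w) = (417.6 − 221.7)/(0.85 × 3.5 × 10.3) = 6.393 in.
M_n = C_f(d − h_f/2) + (T − C_f)(d − a_w/2) = 221.7 × (33.9 − 1.8) + 195.9 × (33.9 − 3.1965) = 7116.6 + 6014.8 = 13131.4 kip·in.
M_n = 13131.4/12 = 1094.28 kip·ft.

M_n ≈ 1090 kip·ft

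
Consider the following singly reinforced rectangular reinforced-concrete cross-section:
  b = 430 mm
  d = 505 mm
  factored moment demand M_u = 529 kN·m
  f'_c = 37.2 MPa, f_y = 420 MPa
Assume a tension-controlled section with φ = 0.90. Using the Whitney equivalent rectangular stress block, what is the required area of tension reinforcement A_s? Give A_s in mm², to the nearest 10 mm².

A_s ≈ 3060 mm²

M_n = M_u/φ = 529/0.90 = 587.778 kN·m.
With M_n = 0.85 f'_c a b (d − a/2), solve the quadratic for a:
a = d − √(d² − 2M_n/(0.85 f'_c b)) = 505 − √(505² − 2 × 587.778×10⁶/(0.85 × 37.2 × 430)) = 94.43 mm.
A_s = 0.85 f'_c a b / f_y = 0.85 × 37.2 × 94.43 × 430 / 420 = 3057.0 mm².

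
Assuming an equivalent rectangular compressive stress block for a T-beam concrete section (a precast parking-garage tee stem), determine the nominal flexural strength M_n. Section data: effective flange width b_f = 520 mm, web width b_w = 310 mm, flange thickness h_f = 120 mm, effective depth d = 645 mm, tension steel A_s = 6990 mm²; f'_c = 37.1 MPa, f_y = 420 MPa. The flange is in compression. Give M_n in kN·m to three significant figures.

M_n ≈ 1610 kN·m

Tension: T = A_s f_y = 6990 × 420 = 2935800 N.
Try a within the flange: a = T/(0.85 f'_c b_f) = 2935800/(0.85 × 37.1 × 520) = 179.03 mm.
a = 179.03 > h_f = 120 mm: the block extends into the web. Split into flange-overhang and web parts.
C_f = 0.85 f'_c (b_f − b_w) h_f = 0.85 × 37.1 × (520 − 310) × 120 = 794682 N.
Remaining web compression depth: a_w = (T − C_f)/(0.85 f'_c b_w) = (2935800 − 794682)/(0.85 × 37.1 × 310) = 219.02 mm.
M_n = C_f(d − h_f/2) + (T − C_f)(d − a_w/2) = 794682 × (645 − 60) + 2141118 × (645 − 109.51) = 464.89 + 1146.55 = 1611.44 × 10⁶ N·mm.
M_n = 1611.44 kN·m.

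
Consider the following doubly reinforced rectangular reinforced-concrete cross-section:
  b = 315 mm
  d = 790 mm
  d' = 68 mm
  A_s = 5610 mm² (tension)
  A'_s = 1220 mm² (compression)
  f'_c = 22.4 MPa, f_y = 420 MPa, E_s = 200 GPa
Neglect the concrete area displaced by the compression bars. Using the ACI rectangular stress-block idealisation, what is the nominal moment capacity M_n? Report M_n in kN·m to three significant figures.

M_n ≈ 1540 kN·m

Assume both tension and compression steel yield.
Net tension couple steel: A_s − A'_s = 4390 mm².
a = (A_s − A'_s) f_y / (0.85 f'_c b) = 1843800/(0.85 × 22.4 × 315) = 307.42 mm.
c = a/β₁ = 307.42/0.85 = 361.67 mm; ε'_s = 0.003(c − d')/c = 0.0024 ≥ f_y/E_s = 0.0021, so compression steel does yield.
M_n = (A_s − A'_s) f_y (d − a/2) + A'_s f_y (d − d') = [1843800 × (790 − 153.71) + 512400 × (790 − 68)] × 10⁻⁶ = 1173.19 + 369.95 = 1543.14 kN·m.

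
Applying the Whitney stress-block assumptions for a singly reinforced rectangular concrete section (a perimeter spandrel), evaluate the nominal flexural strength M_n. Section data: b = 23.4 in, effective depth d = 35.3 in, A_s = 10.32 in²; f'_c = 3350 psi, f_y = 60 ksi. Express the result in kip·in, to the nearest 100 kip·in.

T = A_s f_y = 10.32 × 60 = 619.2 kips.
a = T/(0.85 f'_c b) = 619.2/(0.85 × 3.35 × 23.4) = 9.293 in.
M_n = T(d − a/2) = 619.2 × (35.3 − 4.6465) = 18980.6 kip·in.

M_n ≈ 19000 kip·in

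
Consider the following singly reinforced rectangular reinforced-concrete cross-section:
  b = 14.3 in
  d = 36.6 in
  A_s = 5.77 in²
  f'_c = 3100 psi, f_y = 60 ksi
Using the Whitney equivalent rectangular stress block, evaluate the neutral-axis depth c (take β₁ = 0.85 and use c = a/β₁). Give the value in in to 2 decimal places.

T = A_s f_y = 5.77 × 60 = 346.2 kips.
a = T/(0.85 f'_c b) = 346.2/(0.85 × 3.1 × 14.3) = 9.1878 in.
With β₁ = 0.85, c = a/β₁ = 9.1878/0.85 = 10.81 in.

c ≈ 10.81 in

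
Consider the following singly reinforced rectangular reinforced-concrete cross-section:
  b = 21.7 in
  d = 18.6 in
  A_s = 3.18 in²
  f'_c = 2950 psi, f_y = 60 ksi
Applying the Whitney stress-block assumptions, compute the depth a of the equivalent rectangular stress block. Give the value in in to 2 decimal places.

T = A_s f_y = 3.18 × 60 = 190.8 kips.
a = T/(0.85 f'_c b) = 190.8/(0.85 × 2.95 × 21.7) = 3.51 in.

a ≈ 3.51 in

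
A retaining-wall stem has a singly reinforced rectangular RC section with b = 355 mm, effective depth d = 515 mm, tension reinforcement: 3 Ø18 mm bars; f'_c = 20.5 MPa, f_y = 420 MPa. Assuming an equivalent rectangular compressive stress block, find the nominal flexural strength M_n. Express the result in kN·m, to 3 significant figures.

A_s = 3 × 254 = 762 mm².
T = A_s f_y = 762 × 420 = 320040 N = 320.04 kN.
From C = T: a = T/(0.85 f'_c b) = 320040/(0.85 × 20.5 × 355) = 51.74 mm.
M_n = T(d − a/2) = 320.04 kN × (515 − 25.87) mm = 156.54 kN·m.

M_n ≈ 157 kN·m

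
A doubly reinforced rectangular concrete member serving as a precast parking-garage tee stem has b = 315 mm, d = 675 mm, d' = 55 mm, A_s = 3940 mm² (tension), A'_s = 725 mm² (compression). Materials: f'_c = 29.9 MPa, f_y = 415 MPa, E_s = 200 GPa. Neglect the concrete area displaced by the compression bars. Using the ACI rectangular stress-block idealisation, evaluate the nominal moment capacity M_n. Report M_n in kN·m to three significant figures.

Assume both tension and compression steel yield.
Net tension couple steel: A_s − A'_s = 3215 mm².
a = (A_s − A'_s) f_y / (0.85 f'_c b) = 1334225/(0.85 × 29.9 × 315) = 166.66 mm.
c = a/β₁ = 166.66/0.836 = 199.35 mm; ε'_s = 0.003(c − d')/c = 0.0022 ≥ f_y/E_s = 0.0021, so compression steel does yield.
M_n = (A_s − A'_s) f_y (d − a/2) + A'_s f_y (d − d') = [1334225 × (675 − 83.33) + 300875 × (675 − 55)] × 10⁻⁶ = 789.42 + 186.54 = 975.96 kN·m.

M_n ≈ 976 kN·m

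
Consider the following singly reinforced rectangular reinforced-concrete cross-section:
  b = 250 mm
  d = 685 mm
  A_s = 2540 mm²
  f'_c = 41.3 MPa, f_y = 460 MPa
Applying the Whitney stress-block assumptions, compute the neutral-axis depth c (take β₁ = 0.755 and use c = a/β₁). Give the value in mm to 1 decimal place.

T = A_s f_y = 2540 × 460 = 1168400 N = 1168.4 kN.
Setting C = 0.85 f'_c a b equal to T: a = 1168400/(0.85 × 41.3 × 250) = 133.132 mm.
With β₁ = 0.755, c = a/β₁ = 133.132/0.755 = 176.3 mm.

c ≈ 176.3 mm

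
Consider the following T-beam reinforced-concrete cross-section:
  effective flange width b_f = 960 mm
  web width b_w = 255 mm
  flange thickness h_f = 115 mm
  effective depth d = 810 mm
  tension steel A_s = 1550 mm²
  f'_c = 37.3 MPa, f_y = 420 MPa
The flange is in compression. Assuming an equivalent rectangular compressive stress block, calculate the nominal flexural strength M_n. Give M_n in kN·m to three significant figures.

M_n ≈ 520 kN·m

Tension: T = A_s f_y = 1550 × 420 = 651000 N.
Try a within the flange: a = T/(0.85 f'_c b_f) = 651000/(0.85 × 37.3 × 960) = 21.39 mm.
Since a = 21.39 ≤ h_f = 115 mm, the stress block lies entirely in the flange; analyse as a rectangular beam of width b_f.
M_n = T(d − a/2) = 651000 × (810 − 10.695) = 520.35 × 10⁶ N·mm.
M_n = 520.35 kN·m.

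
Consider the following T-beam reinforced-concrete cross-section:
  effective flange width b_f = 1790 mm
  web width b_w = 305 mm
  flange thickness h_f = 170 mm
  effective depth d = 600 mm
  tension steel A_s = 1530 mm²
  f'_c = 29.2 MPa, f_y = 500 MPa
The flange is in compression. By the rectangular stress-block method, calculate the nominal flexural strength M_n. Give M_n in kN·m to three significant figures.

M_n ≈ 452 kN·m

Tension: T = A_s f_y = 1530 × 500 = 765000 N.
Try a within the flange: a = T/(0.85 f'_c b_f) = 765000/(0.85 × 29.2 × 1790) = 17.22 mm.
Since a = 17.22 ≤ h_f = 170 mm, the stress block lies entirely in the flange; analyse as a rectangular beam of width b_f.
M_n = T(d − a/2) = 765000 × (600 − 8.61) = 452.41 × 10⁶ N·mm.
M_n = 452.41 kN·m.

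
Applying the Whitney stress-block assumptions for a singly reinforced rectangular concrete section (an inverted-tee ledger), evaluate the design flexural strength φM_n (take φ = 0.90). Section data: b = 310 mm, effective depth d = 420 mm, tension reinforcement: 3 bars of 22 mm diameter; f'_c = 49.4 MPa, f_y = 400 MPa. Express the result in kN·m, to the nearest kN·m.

A_s = 3 × 380 = 1140 mm².
T = A_s f_y = 1140 × 400 = 456000 N = 456 kN.
From C = T: a = T/(0.85 f'_c b) = 456000/(0.85 × 49.4 × 310) = 35.03 mm.
M_n = T(d − a/2) = 456 kN × (420 − 17.515) mm = 183.53 kN·m.
φM_n = 0.90 × 183.53 = 165.18 kN·m.

φM_n ≈ 165 kN·m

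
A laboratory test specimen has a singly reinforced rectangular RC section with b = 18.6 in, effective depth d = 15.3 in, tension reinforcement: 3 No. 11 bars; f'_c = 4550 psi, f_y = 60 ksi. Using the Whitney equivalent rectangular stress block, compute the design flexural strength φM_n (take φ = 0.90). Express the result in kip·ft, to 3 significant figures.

φM_n ≈ 281 kip·ft

A_s = 3 × 1.56 = 4.68 in².
T = A_s f_y = 4.68 × 60 = 280.8 kips.
a = T/(0.85 f'_c b) = 280.8/(0.85 × 4.55 × 18.6) = 3.903 in.
M_n = T(d − a/2) = 280.8 × (15.3 − 1.9515) = 3748.3 kip·in = 3748.3/12 = 312.36 kip·ft.
φM_n = 0.90 × 312.36 = 281.12 kip·ft.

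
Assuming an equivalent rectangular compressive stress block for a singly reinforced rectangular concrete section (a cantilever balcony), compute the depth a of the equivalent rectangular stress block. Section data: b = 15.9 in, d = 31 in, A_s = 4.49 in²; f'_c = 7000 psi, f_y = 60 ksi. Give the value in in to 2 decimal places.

T = A_s f_y = 4.49 × 60 = 269.4 kips.
a = T/(0.85 f'_c b) = 269.4/(0.85 × 7 × 15.9) = 2.85 in.

a ≈ 2.85 in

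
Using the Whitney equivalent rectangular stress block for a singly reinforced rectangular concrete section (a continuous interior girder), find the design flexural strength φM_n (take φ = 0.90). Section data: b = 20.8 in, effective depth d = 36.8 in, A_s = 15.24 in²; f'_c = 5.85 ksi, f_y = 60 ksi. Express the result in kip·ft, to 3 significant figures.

φM_n ≈ 2220 kip·ft

T = A_s f_y = 15.24 × 60 = 914.4 kips.
a = T/(0.85 f'_c b) = 914.4/(0.85 × 5.85 × 20.8) = 8.841 in.
M_n = T(d − a/2) = 914.4 × (36.8 − 4.4205) = 29607.8 kip·in = 29607.8/12 = 2467.32 kip·ft.
φM_n = 0.90 × 2467.32 = 2220.59 kip·ft.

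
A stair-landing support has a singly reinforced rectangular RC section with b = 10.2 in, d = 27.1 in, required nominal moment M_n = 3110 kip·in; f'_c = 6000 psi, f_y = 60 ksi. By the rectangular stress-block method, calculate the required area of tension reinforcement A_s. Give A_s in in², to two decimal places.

From M_n = 0.85 f'_c a b (d − a/2):
a = d − √(d² − 2M_n/(0.85 f'_c b)) = 27.1 − √(27.1² − 2 × 3110/(0.85 × 6 × 10.2)) = 2.304 in.
A_s = 0.85 f'_c a b / f_y = 0.85 × 6 × 2.304 × 10.2 / 60 = 1.998 in².

A_s ≈ 2.00 in²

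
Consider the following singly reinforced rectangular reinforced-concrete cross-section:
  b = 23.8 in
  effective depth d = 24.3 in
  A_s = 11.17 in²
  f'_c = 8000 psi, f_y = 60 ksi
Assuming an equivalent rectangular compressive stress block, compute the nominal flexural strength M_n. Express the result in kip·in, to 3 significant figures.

T = A_s f_y = 11.17 × 60 = 670.2 kips.
a = T/(0.85 f'_c b) = 670.2/(0.85 × 8 × 23.8) = 4.141 in.
M_n = T(d − a/2) = 670.2 × (24.3 − 2.0705) = 14898.2 kip·in.

M_n ≈ 14900 kip·in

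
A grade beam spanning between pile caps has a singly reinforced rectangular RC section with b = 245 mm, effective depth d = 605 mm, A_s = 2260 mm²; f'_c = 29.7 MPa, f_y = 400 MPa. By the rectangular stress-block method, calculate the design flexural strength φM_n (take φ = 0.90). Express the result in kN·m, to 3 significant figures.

T = A_s f_y = 2260 × 400 = 904000 N = 904 kN.
From C = T: a = T/(0.85 f'_c b) = 904000/(0.85 × 29.7 × 245) = 146.16 mm.
M_n = T(d − a/2) = 904 kN × (605 − 73.08) mm = 480.86 kN·m.
φM_n = 0.90 × 480.86 = 432.77 kN·m.

φM_n ≈ 433 kN·m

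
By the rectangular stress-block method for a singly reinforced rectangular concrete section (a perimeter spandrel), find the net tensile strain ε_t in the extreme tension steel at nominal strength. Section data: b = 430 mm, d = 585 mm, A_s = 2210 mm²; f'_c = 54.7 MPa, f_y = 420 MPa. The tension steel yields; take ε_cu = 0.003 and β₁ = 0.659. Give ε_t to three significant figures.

a = A_s f_y/(0.85 f'_c b) = 46.43 mm.
β₁ = 0.659, so c = a/β₁ = 46.43/0.659 = 70.46 mm.
From the linear strain diagram with ε_cu = 0.003: ε_t = 0.003 (d − c)/c = 0.003 × (585 − 70.46)/70.46 = 0.0219.
Since ε_t ≥ 0.005, the section is tension-controlled.

ε_t ≈ 0.0219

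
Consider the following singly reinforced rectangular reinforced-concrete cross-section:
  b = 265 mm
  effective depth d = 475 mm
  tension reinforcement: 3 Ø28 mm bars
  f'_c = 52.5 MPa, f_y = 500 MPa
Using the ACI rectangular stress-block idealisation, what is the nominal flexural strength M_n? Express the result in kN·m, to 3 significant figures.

M_n ≈ 403 kN·m

A_s = 3 × 616 = 1848 mm².
T = A_s f_y = 1848 × 500 = 924000 N = 924 kN.
From C = T: a = T/(0.85 f'_c b) = 924000/(0.85 × 52.5 × 265) = 78.14 mm.
M_n = T(d − a/2) = 924 kN × (475 − 39.07) mm = 402.80 kN·m.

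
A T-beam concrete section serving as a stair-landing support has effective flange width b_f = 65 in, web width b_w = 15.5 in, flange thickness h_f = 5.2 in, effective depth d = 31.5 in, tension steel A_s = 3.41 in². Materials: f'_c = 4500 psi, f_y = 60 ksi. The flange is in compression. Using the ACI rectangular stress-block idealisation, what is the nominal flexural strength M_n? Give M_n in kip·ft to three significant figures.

M_n ≈ 530 kip·ft

Tension: T = A_s f_y = 3.41 × 60 = 204.6 kips.
Try a within the flange: a = T/(0.85 f'_c b_f) = 204.6/(0.85 × 4.5 × 65) = 0.823 in.
Since a = 0.823 ≤ h_f = 5.2 in, the stress block lies entirely in the flange; analyse as a rectangular beam of width b_f.
M_n = T(d − a/2) = 204.6 × (31.5 − 0.4115) = 6360.7 kip·in.
M_n = 6360.7/12 = 530.06 kip·ft.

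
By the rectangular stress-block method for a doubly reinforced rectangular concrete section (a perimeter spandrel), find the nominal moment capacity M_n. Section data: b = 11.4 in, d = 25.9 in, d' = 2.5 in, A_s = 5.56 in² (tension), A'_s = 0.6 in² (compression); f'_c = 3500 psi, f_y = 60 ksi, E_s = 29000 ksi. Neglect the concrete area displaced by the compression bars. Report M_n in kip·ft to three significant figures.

Assume both steels yield.
a = (A_s − A'_s) f_y/(0.85 f'_c b) = (5.56 − 0.6) × 60/(0.85 × 3.5 × 11.4) = 8.775 in.
c = a/β₁ = 8.775/0.85 = 10.324 in; ε'_s = 0.003(c − d')/c = 0.0023 ≥ ε_y = 0.0021, so the compression steel yields.
M_n = (A_s − A'_s) f_y (d − a/2) + A'_s f_y (d − d') = 297.6 × (25.9 − 4.3875) + 36 × (25.9 − 2.5) = 6402.1 + 842.4 = 7244.5 kip·in = 7244.5/12 = 603.71 kip·ft.

M_n ≈ 604 kip·ft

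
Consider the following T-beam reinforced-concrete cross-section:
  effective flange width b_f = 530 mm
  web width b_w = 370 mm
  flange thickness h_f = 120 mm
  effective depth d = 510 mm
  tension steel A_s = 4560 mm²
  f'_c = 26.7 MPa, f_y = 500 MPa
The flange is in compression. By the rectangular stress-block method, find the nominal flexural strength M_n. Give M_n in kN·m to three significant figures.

M_n ≈ 934 kN·m

Tension: T = A_s f_y = 4560 × 500 = 2280000 N.
Try a within the flange: a = T/(0.85 f'_c b_f) = 2280000/(0.85 × 26.7 × 530) = 189.55 mm.
a = 189.55 > h_f = 120 mm: the block extends into the web. Split into flange-overhang and web parts.
C_f = 0.85 f'_c (b_f − b_w) h_f = 0.85 × 26.7 × (530 − 370) × 120 = 435744 N.
Remaining web compression depth: a_w = (T − C_f)/(0.85 f'_c b_w) = (2280000 − 435744)/(0.85 × 26.7 × 370) = 219.63 mm.
M_n = C_f(d − h_f/2) + (T − C_f)(d − a_w/2) = 435744 × (510 − 60) + 1844256 × (510 − 109.815) = 196.08 + 738.04 = 934.12 × 10⁶ N·mm.
M_n = 934.12 kN·m.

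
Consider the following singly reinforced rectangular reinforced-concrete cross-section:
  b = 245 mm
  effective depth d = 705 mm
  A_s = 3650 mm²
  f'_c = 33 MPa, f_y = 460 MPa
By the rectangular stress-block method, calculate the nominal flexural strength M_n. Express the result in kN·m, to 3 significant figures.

T = A_s f_y = 3650 × 460 = 1679000 N = 1679 kN.
From C = T: a = T/(0.85 f'_c b) = 1679000/(0.85 × 33 × 245) = 244.32 mm.
M_n = T(d − a/2) = 1679 kN × (705 − 122.16) mm = 978.59 kN·m.

M_n ≈ 979 kN·m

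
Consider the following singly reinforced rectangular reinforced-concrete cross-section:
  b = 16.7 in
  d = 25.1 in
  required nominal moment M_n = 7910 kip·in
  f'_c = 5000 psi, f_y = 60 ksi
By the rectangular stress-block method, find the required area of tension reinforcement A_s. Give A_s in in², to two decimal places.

From M_n = 0.85 f'_c a b (d − a/2):
a = d − √(d² − 2M_n/(0.85 f'_c b)) = 25.1 − √(25.1² − 2 × 7910/(0.85 × 5 × 16.7)) = 4.923 in.
A_s = 0.85 f'_c a b / f_y = 0.85 × 5 × 4.923 × 16.7 / 60 = 5.823 in².

A_s ≈ 5.82 in²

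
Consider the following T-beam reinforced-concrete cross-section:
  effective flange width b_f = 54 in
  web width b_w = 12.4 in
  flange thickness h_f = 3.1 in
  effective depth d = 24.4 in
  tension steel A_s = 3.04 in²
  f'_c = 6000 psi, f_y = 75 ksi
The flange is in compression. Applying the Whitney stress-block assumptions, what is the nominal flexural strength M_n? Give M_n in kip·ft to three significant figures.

M_n ≈ 456 kip·ft

Tension: T = A_s f_y = 3.04 × 75 = 228 kips.
Try a within the flange: a = T/(0.85 f'_c b_f) = 228/(0.85 × 6 × 54) = 0.828 in.
Since a = 0.828 ≤ h_f = 3.1 in, the stress block lies entirely in the flange; analyse as a rectangular beam of width b_f.
M_n = T(d − a/2) = 228 × (24.4 − 0.414) = 5468.8 kip·in.
M_n = 5468.8/12 = 455.73 kip·ft.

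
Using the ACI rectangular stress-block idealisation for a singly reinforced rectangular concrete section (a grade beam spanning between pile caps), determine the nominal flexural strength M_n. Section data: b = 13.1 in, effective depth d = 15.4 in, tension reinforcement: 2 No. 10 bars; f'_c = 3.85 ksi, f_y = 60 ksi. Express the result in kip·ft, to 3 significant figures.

A_s = 2 × 1.27 = 2.54 in².
T = A_s f_y = 2.54 × 60 = 152.4 kips.
a = T/(0.85 f'_c b) = 152.4/(0.85 × 3.85 × 13.1) = 3.555 in.
M_n = T(d − a/2) = 152.4 × (15.4 − 1.7775) = 2076.1 kip·in = 2076.1/12 = 173.01 kip·ft.

M_n ≈ 173 kip·ft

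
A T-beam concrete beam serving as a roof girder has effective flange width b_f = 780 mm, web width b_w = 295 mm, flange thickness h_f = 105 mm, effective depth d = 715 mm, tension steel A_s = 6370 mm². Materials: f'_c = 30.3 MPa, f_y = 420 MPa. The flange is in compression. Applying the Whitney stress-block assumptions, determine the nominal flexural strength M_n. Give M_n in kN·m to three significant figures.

Tension: T = A_s f_y = 6370 × 420 = 2675400 N.
Try a within the flange: a = T/(0.85 f'_c b_f) = 2675400/(0.85 × 30.3 × 780) = 133.18 mm.
a = 133.18 > h_f = 105 mm: the block extends into the web. Split into flange-overhang and web parts.
C_f = 0.85 f'_c (b_f − b_w) h_f = 0.85 × 30.3 × (780 − 295) × 105 = 1311573 N.
Remaining web compression depth: a_w = (T − C_f)/(0.85 f'_c b_w) = (2675400 − 1311573)/(0.85 × 30.3 × 295) = 179.50 mm.
M_n = C_f(d − h_f/2) + (T − C_f)(d − a_w/2) = 1311573 × (715 − 52.5) + 1363827 × (715 − 89.75) = 868.92 + 852.73 = 1721.65 × 10⁶ N·mm.
M_n = 1721.65 kN·m.

M_n ≈ 1720 kN·m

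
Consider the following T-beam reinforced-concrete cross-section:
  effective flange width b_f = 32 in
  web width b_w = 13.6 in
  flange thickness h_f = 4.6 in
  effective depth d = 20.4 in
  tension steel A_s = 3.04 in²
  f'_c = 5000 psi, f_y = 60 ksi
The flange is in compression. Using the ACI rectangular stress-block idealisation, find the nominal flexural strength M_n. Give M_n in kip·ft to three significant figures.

Tension: T = A_s f_y = 3.04 × 60 = 182.4 kips.
Try a within the flange: a = T/(0.85 f'_c b_f) = 182.4/(0.85 × 5 × 32) = 1.341 in.
Since a = 1.341 ≤ h_f = 4.6 in, the stress block lies entirely in the flange; analyse as a rectangular beam of width b_f.
M_n = T(d − a/2) = 182.4 × (20.4 − 0.6705) = 3598.7 kip·in.
M_n = 3598.7/12 = 299.89 kip·ft.

M_n ≈ 300 kip·ft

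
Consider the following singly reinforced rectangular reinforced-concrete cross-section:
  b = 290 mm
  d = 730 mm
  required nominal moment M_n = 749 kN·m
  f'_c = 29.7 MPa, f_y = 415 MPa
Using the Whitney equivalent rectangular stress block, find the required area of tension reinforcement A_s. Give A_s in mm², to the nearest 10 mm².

With M_n = 0.85 f'_c a b (d − a/2), solve the quadratic for a:
a = d − √(d² − 2M_n/(0.85 f'_c b)) = 730 − √(730² − 2 × 749×10⁶/(0.85 × 29.7 × 290)) = 157.04 mm.
A_s = 0.85 f'_c a b / f_y = 0.85 × 29.7 × 157.04 × 290 / 415 = 2770.4 mm².

A_s ≈ 2770 mm²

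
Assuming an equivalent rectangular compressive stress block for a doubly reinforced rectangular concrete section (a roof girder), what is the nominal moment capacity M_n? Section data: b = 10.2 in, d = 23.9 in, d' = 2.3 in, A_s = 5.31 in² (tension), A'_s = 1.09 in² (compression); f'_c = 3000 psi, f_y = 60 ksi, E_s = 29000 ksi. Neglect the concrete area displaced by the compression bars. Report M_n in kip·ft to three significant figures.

Assume both steels yield.
a = (A_s − A'_s) f_y/(0.85 f'_c b) = (5.31 − 1.09) × 60/(0.85 × 3 × 10.2) = 9.735 in.
c = a/β₁ = 9.735/0.85 = 11.453 in; ε'_s = 0.003(c − d')/c = 0.0024 ≥ ε_y = 0.0021, so the compression steel yields.
M_n = (A_s − A'_s) f_y (d − a/2) + A'_s f_y (d − d') = 253.2 × (23.9 − 4.8675) + 65.4 × (23.9 − 2.3) = 4819.0 + 1412.6 = 6231.6 kip·in = 6231.6/12 = 519.30 kip·ft.

M_n ≈ 519 kip·ft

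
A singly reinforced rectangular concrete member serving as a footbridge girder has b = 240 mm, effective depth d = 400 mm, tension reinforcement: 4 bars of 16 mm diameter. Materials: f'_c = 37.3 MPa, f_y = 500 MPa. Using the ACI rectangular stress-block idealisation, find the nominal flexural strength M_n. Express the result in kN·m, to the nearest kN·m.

M_n ≈ 150 kN·m

A_s = 4 × 201 = 804 mm².
T = A_s f_y = 804 × 500 = 402000 N = 402 kN.
From C = T: a = T/(0.85 f'_c b) = 402000/(0.85 × 37.3 × 240) = 52.83 mm.
M_n = T(d − a/2) = 402 kN × (400 − 26.415) mm = 150.18 kN·m.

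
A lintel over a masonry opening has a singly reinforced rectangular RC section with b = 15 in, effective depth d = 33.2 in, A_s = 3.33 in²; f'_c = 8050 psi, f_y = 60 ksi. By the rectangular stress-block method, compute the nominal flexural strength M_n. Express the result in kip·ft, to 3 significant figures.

T = A_s f_y = 3.33 × 60 = 199.8 kips.
a = T/(0.85 f'_c b) = 199.8/(0.85 × 8.05 × 15) = 1.947 in.
M_n = T(d − a/2) = 199.8 × (33.2 − 0.9735) = 6438.9 kip·in = 6438.9/12 = 536.58 kip·ft.

M_n ≈ 537 kip·ft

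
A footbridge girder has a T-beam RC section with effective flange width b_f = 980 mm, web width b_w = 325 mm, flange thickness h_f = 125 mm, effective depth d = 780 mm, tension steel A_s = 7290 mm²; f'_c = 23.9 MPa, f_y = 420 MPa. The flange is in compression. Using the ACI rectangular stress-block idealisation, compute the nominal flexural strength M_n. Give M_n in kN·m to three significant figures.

Tension: T = A_s f_y = 7290 × 420 = 3061800 N.
Try a within the flange: a = T/(0.85 f'_c b_f) = 3061800/(0.85 × 23.9 × 980) = 153.79 mm.
a = 153.79 > h_f = 125 mm: the block extends into the web. Split into flange-overhang and web parts.
C_f = 0.85 f'_c (b_f − b_w) h_f = 0.85 × 23.9 × (980 − 325) × 125 = 1663291 N.
Remaining web compression depth: a_w = (T − C_f)/(0.85 f'_c b_w) = (3061800 − 1663291)/(0.85 × 23.9 × 325) = 211.82 mm.
M_n = C_f(d − h_f/2) + (T − C_f)(d − a_w/2) = 1663291 × (780 − 62.5) + 1398509 × (780 − 105.91) = 1193.41 + 942.72 = 2136.13 × 10⁶ N·mm.
M_n = 2136.13 kN·m.

M_n ≈ 2140 kN·m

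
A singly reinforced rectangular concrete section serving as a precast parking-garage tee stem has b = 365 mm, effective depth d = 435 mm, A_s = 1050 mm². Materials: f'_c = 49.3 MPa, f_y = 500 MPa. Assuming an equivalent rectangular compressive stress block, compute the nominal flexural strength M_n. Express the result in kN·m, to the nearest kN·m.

M_n ≈ 219 kN·m

T = A_s f_y = 1050 × 500 = 525000 N = 525 kN.
From C = T: a = T/(0.85 f'_c b) = 525000/(0.85 × 49.3 × 365) = 34.32 mm.
M_n = T(d − a/2) = 525 kN × (435 − 17.16) mm = 219.37 kN·m.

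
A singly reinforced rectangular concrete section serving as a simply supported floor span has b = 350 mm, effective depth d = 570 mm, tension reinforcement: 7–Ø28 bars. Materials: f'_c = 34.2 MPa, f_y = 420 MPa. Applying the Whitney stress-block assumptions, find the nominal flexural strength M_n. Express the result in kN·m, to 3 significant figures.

M_n ≈ 871 kN·m

A_s = 7 × 616 = 4312 mm².
T = A_s f_y = 4312 × 420 = 1811040 N = 1811.04 kN.
From C = T: a = T/(0.85 f'_c b) = 1811040/(0.85 × 34.2 × 350) = 178.00 mm.
M_n = T(d − a/2) = 1811.04 kN × (570 − 89) mm = 871.11 kN·m.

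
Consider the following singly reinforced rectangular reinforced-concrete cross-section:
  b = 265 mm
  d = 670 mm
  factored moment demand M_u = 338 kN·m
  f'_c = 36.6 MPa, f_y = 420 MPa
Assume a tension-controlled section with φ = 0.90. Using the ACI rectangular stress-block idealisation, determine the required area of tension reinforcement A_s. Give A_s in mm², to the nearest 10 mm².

A_s ≈ 1410 mm²

M_n = M_u/φ = 338/0.90 = 375.556 kN·m.
With M_n = 0.85 f'_c a b (d − a/2), solve the quadratic for a:
a = d − √(d² − 2M_n/(0.85 f'_c b)) = 670 − √(670² − 2 × 375.556×10⁶/(0.85 × 36.6 × 265)) = 71.84 mm.
A_s = 0.85 f'_c a b / f_y = 0.85 × 36.6 × 71.84 × 265 / 420 = 1410.1 mm².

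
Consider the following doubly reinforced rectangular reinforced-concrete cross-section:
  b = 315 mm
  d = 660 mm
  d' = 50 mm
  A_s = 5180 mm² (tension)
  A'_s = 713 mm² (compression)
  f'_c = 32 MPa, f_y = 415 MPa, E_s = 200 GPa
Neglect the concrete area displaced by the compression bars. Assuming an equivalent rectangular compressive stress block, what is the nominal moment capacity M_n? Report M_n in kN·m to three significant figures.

Assume both tension and compression steel yield.
Net tension couple steel: A_s − A'_s = 4467 mm².
a = (A_s − A'_s) f_y / (0.85 f'_c b) = 1853805/(0.85 × 32 × 315) = 216.36 mm.
c = a/β₁ = 216.36/0.821 = 263.53 mm; ε'_s = 0.003(c − d')/c = 0.0024 ≥ f_y/E_s = 0.0021, so compression steel does yield.
M_n = (A_s − A'_s) f_y (d − a/2) + A'_s f_y (d − d') = [1853805 × (660 − 108.18) + 295895 × (660 − 50)] × 10⁻⁶ = 1022.97 + 180.50 = 1203.47 kN·m.

M_n ≈ 1200 kN·m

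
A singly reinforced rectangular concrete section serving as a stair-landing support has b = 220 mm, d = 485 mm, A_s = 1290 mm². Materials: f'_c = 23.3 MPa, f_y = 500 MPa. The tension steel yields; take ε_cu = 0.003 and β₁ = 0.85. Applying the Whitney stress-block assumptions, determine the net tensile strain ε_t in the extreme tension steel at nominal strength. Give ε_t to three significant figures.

a = A_s f_y/(0.85 f'_c b) = 148.03 mm.
β₁ = 0.85, so c = a/β₁ = 148.03/0.85 = 174.15 mm.
From the linear strain diagram with ε_cu = 0.003: ε_t = 0.003 (d − c)/c = 0.003 × (485 − 174.15)/174.15 = 0.00535.
Since ε_t ≥ 0.005, the section is tension-controlled.

ε_t ≈ 0.00535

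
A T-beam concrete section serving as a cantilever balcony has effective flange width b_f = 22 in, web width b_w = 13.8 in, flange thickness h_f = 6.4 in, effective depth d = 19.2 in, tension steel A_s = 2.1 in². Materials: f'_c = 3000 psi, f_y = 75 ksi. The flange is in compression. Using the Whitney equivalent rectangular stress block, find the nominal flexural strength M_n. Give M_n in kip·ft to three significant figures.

M_n ≈ 234 kip·ft

Tension: T = A_s f_y = 2.1 × 75 = 157.5 kips.
Try a within the flange: a = T/(0.85 f'_c b_f) = 157.5/(0.85 × 3 × 22) = 2.807 in.
Since a = 2.807 ≤ h_f = 6.4 in, the stress block lies entirely in the flange; analyse as a rectangular beam of width b_f.
M_n = T(d − a/2) = 157.5 × (19.2 − 1.4035) = 2802.9 kip·in.
M_n = 2802.9/12 = 233.58 kip·ft.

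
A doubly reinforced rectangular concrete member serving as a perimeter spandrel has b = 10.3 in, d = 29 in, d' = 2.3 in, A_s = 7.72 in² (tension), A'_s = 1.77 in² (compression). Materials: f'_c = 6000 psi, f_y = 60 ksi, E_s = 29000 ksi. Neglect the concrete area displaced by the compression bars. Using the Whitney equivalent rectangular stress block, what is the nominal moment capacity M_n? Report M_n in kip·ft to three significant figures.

M_n ≈ 998 kip·ft

Assume both steels yield.
a = (A_s − A'_s) f_y/(0.85 f'_c b) = (7.72 − 1.77) × 60/(0.85 × 6 × 10.3) = 6.796 in.
c = a/β₁ = 6.796/0.75 = 9.061 in; ε'_s = 0.003(c − d')/c = 0.0022 ≥ ε_y = 0.0021, so the compression steel yields.
M_n = (A_s − A'_s) f_y (d − a/2) + A'_s f_y (d − d') = 357 × (29 − 3.398) + 106.2 × (29 − 2.3) = 9139.9 + 2835.5 = 11975.4 kip·in = 11975.4/12 = 997.95 kip·ft.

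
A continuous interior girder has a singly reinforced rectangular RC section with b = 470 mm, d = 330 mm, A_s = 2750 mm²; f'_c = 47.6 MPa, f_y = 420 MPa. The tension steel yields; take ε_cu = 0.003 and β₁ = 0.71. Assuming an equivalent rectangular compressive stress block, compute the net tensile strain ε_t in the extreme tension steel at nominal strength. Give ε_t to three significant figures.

a = A_s f_y/(0.85 f'_c b) = 60.74 mm.
β₁ = 0.71, so c = a/β₁ = 60.74/0.71 = 85.55 mm.
From the linear strain diagram with ε_cu = 0.003: ε_t = 0.003 (d − c)/c = 0.003 × (330 − 85.55)/85.55 = 0.00857.
Since ε_t ≥ 0.005, the section is tension-controlled.

ε_t ≈ 0.00857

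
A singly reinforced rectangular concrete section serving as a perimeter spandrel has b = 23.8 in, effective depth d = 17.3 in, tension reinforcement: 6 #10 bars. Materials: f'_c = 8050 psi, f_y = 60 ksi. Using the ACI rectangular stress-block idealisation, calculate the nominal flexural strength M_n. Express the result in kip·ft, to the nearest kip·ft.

M_n ≈ 606 kip·ft

A_s = 6 × 1.27 = 7.62 in².
T = A_s f_y = 7.62 × 60 = 457.2 kips.
a = T/(0.85 f'_c b) = 457.2/(0.85 × 8.05 × 23.8) = 2.807 in.
M_n = T(d − a/2) = 457.2 × (17.3 − 1.4035) = 7267.9 kip·in = 7267.9/12 = 605.66 kip·ft.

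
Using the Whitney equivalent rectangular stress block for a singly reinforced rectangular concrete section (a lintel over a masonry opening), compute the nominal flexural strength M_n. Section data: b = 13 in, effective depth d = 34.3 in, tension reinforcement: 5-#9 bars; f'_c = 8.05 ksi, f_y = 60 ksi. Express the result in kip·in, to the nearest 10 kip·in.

M_n ≈ 9780 kip·in

A_s = 5 × 1 = 5 in².
T = A_s f_y = 5 × 60 = 300 kips.
a = T/(0.85 f'_c b) = 300/(0.85 × 8.05 × 13) = 3.373 in.
M_n = T(d − a/2) = 300 × (34.3 − 1.6865) = 9784.1 kip·in.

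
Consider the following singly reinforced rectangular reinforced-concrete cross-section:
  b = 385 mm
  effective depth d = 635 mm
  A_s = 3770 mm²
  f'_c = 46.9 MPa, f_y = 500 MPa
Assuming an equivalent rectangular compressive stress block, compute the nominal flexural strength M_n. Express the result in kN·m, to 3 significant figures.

M_n ≈ 1080 kN·m

T = A_s f_y = 3770 × 500 = 1885000 N = 1885 kN.
From C = T: a = T/(0.85 f'_c b) = 1885000/(0.85 × 46.9 × 385) = 122.82 mm.
M_n = T(d − a/2) = 1885 kN × (635 − 61.41) mm = 1081.22 kN·m.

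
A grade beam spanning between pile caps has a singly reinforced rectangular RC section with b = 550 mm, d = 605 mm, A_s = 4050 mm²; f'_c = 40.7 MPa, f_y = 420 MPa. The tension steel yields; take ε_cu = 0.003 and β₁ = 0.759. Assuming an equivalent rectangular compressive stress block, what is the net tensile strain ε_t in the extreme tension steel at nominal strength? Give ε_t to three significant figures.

ε_t ≈ 0.0124

a = A_s f_y/(0.85 f'_c b) = 89.40 mm.
β₁ = 0.759, so c = a/β₁ = 89.40/0.759 = 117.79 mm.
From the linear strain diagram with ε_cu = 0.003: ε_t = 0.003 (d − c)/c = 0.003 × (605 − 117.79)/117.79 = 0.0124.
Since ε_t ≥ 0.005, the section is tension-controlled.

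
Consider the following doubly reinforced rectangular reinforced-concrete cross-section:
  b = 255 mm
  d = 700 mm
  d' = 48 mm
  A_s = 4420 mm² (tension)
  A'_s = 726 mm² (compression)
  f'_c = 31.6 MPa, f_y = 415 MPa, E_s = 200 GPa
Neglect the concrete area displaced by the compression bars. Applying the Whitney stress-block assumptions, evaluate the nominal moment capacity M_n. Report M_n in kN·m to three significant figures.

M_n ≈ 1100 kN·m

Assume both tension and compression steel yield.
Net tension couple steel: A_s − A'_s = 3694 mm².
a = (A_s − A'_s) f_y / (0.85 f'_c b) = 1533010/(0.85 × 31.6 × 255) = 223.82 mm.
c = a/β₁ = 223.82/0.824 = 271.63 mm; ε'_s = 0.003(c − d')/c = 0.0025 ≥ f_y/E_s = 0.0021, so compression steel does yield.
M_n = (A_s − A'_s) f_y (d − a/2) + A'_s f_y (d − d') = [1533010 × (700 − 111.91) + 301290 × (700 − 48)] × 10⁻⁶ = 901.55 + 196.44 = 1097.99 kN·m.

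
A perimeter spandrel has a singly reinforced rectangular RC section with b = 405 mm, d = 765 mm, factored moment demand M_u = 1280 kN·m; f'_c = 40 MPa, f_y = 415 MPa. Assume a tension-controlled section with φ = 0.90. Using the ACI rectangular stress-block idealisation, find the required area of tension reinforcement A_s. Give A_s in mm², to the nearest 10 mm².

A_s ≈ 4970 mm²

M_n = M_u/φ = 1280/0.90 = 1422.22 kN·m.
With M_n = 0.85 f'_c a b (d − a/2), solve the quadratic for a:
a = d − √(d² − 2M_n/(0.85 f'_c b)) = 765 − √(765² − 2 × 1422.22×10⁶/(0.85 × 40 × 405)) = 149.65 mm.
A_s = 0.85 f'_c a b / f_y = 0.85 × 40 × 149.65 × 405 / 415 = 4965.5 mm².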